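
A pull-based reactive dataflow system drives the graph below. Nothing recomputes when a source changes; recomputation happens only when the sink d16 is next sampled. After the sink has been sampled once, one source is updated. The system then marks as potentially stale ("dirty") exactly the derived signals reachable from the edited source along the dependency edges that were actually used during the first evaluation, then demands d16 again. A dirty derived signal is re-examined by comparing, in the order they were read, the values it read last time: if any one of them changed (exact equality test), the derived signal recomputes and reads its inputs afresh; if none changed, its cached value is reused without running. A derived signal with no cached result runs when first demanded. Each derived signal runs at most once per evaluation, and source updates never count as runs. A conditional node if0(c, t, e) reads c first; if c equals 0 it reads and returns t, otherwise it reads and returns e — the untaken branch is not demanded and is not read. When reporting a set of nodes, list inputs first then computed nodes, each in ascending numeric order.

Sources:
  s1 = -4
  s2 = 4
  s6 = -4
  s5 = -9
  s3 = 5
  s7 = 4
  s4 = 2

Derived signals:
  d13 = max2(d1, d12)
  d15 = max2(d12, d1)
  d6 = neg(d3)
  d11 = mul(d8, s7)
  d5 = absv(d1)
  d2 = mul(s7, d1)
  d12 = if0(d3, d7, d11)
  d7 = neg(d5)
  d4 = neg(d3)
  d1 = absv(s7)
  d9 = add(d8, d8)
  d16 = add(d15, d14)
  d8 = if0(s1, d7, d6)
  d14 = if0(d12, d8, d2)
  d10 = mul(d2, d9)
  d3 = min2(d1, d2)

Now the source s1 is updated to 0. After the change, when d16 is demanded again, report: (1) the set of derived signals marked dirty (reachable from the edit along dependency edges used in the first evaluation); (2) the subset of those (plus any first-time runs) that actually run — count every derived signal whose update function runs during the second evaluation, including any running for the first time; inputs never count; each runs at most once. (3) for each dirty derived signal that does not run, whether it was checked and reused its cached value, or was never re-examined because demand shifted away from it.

First evaluation (everything demanded from the output):
  d1 = absv(4) = 4
  d2 = mul(4, 4) = 16
  d3 = min2(4, 16) = 4
  d6 = neg(4) = -4
  d8 = if0(s1=-4 -> else branch d6) = -4
  d11 = mul(-4, 4) = -16
  d12 = if0(d3=4 -> else branch d11) = -16
  d14 = if0(d12=-16 -> else branch d2) = 16
  d15 = max2(-16, 4) = 4
  d16 = add(4, 16) = 20

Propagation after the edit:
  d5: demanded for the first time — runs, produces 4.
  d7: demanded for the first time — runs, produces -4.
  d8: runs — s1 -4->0; result -4 (same value as before).
  d11: checked — values it read are unchanged (d8 unchanged, s7 unchanged); reused cached -16 without running.
  d12: checked — values it read are unchanged (d3 unchanged, d11 unchanged); reused cached -16 without running.
  d14: checked — values it read are unchanged (d12 unchanged, d2 unchanged); reused cached 16 without running.
  d15: checked — values it read are unchanged (d12 unchanged, d1 unchanged); reused cached 4 without running.
  d16: checked — values it read are unchanged (d15 unchanged, d14 unchanged); reused cached 20 without running.

Key observation: a condition flipped, so demand reaches new nodes — d5, d7 run for the first time.

Marked dirty: d8, d11, d12, d14, d15, d16.
Derived signals that run: d5, d7, d8 — 3 in total.
Checked but reused from cache: d11, d12, d14, d15, d16.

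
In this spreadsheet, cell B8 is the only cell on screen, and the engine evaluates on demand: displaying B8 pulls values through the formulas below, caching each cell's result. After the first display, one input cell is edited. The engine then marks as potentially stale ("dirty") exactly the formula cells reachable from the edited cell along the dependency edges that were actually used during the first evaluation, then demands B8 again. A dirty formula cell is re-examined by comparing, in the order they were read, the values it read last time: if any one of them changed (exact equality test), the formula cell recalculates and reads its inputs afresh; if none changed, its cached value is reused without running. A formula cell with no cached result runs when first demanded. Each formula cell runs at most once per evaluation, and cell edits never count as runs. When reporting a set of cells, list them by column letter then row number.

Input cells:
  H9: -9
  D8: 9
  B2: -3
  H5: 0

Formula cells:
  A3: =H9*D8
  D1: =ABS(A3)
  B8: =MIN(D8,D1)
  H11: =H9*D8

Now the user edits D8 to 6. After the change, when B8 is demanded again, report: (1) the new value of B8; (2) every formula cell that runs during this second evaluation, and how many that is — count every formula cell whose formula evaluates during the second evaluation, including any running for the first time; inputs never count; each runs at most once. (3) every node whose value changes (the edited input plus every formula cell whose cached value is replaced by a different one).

Initial pass — values computed on the first demand:
  A3 = -9 * 9 = -81
  D1 = ABS(-81) = 81
  B8 = MIN(9, 81) = 9

Second demand — change propagation:
  A3: re-runs because D8 9->6; new result -54.
  D1: re-runs because A3 -81->-54; new result 54.
  B8: re-runs because D8 9->6; D1 81->54; new result 6.

B8 now evaluates to 6.
Run set: A3, B8, D1 (3 run).
Changed values: A3, B8, D1, D8.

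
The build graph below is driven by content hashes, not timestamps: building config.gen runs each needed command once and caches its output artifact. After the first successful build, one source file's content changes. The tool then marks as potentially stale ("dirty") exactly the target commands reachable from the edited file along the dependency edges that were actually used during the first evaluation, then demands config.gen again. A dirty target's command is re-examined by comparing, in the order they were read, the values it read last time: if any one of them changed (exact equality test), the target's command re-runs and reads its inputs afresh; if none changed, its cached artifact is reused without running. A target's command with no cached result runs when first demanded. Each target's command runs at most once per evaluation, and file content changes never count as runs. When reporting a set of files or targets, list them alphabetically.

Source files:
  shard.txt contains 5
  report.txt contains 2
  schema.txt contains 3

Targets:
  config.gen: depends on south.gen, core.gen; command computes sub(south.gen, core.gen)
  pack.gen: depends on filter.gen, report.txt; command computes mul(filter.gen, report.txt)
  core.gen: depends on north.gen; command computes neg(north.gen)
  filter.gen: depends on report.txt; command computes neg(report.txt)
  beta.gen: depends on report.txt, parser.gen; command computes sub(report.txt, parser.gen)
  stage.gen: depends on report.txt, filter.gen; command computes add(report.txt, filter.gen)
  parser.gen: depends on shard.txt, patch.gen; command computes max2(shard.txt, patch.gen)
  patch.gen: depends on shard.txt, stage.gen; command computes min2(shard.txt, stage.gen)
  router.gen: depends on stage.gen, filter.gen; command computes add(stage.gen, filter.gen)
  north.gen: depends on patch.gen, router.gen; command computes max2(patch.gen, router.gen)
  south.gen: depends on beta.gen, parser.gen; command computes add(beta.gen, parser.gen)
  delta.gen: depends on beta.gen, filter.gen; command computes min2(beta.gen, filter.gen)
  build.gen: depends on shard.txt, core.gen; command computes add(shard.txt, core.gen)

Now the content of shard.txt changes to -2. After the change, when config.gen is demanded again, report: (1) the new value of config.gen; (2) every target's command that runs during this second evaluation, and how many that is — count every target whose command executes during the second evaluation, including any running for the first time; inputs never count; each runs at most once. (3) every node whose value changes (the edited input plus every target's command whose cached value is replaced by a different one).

config.gen now evaluates to 0.
Run set: beta.gen, config.gen, core.gen, north.gen, parser.gen, patch.gen, south.gen (7 run).
Changed values: beta.gen, config.gen, core.gen, north.gen, parser.gen, patch.gen, shard.txt.

Initial pass — values computed on the first demand:
  filter.gen = neg(2) = -2
  stage.gen = add(2, -2) = 0
  patch.gen = min2(5, 0) = 0
  parser.gen = max2(5, 0) = 5
  beta.gen = sub(2, 5) = -3
  router.gen = add(0, -2) = -2
  north.gen = max2(0, -2) = 0
  core.gen = neg(0) = 0
  south.gen = add(-3, 5) = 2
  config.gen = sub(2, 0) = 2

Second demand — change propagation:
  patch.gen: re-runs because shard.txt 5->-2; new result -2.
  north.gen: re-runs because patch.gen 0->-2; new result -2.
  core.gen: re-runs because north.gen 0->-2; new result 2.
  parser.gen: re-runs because shard.txt 5->-2; patch.gen 0->-2; new result -2.
  beta.gen: re-runs because parser.gen 5->-2; new result 4.
  south.gen: re-runs because beta.gen -3->4; parser.gen 5->-2; new result 2 (unchanged).
  config.gen: re-runs because core.gen 0->2; new result 0.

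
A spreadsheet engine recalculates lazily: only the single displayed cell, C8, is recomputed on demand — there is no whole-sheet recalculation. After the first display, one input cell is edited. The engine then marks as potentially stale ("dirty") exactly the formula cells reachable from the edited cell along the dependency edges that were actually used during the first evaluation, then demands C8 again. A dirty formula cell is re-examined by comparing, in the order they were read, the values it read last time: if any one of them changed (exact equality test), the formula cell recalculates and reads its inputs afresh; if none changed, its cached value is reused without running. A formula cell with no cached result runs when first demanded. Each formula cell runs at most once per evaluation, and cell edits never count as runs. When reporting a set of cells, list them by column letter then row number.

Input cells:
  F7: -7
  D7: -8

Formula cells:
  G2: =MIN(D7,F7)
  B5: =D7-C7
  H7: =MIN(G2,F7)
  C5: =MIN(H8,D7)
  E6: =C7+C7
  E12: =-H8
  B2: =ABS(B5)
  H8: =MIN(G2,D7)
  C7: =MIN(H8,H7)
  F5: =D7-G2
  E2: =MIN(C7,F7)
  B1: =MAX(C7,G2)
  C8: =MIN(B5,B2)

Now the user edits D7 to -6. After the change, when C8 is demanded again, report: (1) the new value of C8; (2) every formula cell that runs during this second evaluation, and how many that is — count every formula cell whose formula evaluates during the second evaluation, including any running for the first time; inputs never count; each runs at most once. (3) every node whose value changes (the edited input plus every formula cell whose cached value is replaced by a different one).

New value of C8: 1.
Formula cells that run: B2, B5, C7, C8, G2, H7, H8 — 7 in total.
Values that change: B2, B5, C7, C8, D7, G2, H7, H8.

First evaluation (everything demanded from the output):
  G2 = MIN(-8, -7) = -8
  H7 = MIN(-8, -7) = -8
  H8 = MIN(-8, -8) = -8
  C7 = MIN(-8, -8) = -8
  B5 = -8 - -8 = 0
  B2 = ABS(0) = 0
  C8 = MIN(0, 0) = 0

Propagation after the edit:
  G2: runs — D7 -8->-6; result -7.
  H7: runs — G2 -8->-7; result -7.
  H8: runs — G2 -8->-7; D7 -8->-6; result -7.
  C7: runs — H8 -8->-7; H7 -8->-7; result -7.
  B5: runs — D7 -8->-6; C7 -8->-7; result 1.
  B2: runs — B5 0->1; result 1.
  C8: runs — B5 0->1; B2 0->1; result 1.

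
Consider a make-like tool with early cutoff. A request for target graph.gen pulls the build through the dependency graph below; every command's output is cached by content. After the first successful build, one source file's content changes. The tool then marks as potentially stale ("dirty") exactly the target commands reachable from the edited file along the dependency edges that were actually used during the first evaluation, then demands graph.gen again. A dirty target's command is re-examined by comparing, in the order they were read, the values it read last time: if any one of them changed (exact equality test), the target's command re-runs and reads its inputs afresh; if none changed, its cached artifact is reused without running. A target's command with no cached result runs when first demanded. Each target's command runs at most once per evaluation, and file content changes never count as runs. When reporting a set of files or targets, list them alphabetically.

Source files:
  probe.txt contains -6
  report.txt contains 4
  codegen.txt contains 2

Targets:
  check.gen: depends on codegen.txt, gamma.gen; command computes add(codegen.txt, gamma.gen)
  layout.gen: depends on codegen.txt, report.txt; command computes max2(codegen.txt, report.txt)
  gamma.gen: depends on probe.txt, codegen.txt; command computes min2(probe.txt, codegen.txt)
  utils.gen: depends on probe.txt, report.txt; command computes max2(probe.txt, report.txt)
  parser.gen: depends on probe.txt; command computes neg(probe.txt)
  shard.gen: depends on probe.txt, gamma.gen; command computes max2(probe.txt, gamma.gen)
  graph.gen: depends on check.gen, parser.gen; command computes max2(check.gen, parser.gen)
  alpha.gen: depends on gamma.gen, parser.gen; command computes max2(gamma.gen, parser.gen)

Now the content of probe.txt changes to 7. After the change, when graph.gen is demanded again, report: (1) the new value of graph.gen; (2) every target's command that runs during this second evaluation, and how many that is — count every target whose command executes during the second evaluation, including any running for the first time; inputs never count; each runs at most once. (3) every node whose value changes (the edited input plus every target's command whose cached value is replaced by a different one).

Demanding graph.gen again yields 4.
4 target commands run: check.gen, gamma.gen, graph.gen, parser.gen.
The nodes whose values change: check.gen, gamma.gen, graph.gen, parser.gen, probe.txt.

First demand of the output computes:
  gamma.gen = min2(-6, 2) = -6
  check.gen = add(2, -6) = -4
  parser.gen = neg(-6) = 6
  graph.gen = max2(-4, 6) = 6

After the edit, cleaning proceeds:
  gamma.gen: a read changed (probe.txt -6->7) — executes, giving 2.
  check.gen: a read changed (gamma.gen -6->2) — executes, giving 4.
  parser.gen: a read changed (probe.txt -6->7) — executes, giving -7.
  graph.gen: a read changed (check.gen -4->4; parser.gen 6->-7) — executes, giving 4.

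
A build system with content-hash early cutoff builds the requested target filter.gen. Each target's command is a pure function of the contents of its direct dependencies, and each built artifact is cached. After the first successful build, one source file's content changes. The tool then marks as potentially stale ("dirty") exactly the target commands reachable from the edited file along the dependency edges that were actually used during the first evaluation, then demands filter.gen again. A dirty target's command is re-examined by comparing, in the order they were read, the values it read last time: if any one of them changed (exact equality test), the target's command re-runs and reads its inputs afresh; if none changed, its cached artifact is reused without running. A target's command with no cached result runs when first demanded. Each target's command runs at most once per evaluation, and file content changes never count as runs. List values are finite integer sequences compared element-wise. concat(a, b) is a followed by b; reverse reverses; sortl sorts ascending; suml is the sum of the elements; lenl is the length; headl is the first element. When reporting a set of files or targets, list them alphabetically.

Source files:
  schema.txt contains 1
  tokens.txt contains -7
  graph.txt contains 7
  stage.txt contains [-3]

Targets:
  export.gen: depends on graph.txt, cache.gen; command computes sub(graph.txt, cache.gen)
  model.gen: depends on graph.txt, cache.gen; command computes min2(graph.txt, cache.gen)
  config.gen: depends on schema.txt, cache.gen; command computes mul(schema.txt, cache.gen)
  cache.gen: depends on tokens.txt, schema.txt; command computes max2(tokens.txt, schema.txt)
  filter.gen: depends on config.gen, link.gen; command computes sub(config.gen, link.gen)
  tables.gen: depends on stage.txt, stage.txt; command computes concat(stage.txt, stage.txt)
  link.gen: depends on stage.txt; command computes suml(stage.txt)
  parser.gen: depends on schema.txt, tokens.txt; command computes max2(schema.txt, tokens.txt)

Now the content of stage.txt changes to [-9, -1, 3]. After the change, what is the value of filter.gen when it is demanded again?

New value of filter.gen: 8.

First evaluation (everything demanded from the output):
  cache.gen = max2(-7, 1) = 1
  config.gen = mul(1, 1) = 1
  link.gen = suml([-3]) = -3
  filter.gen = sub(1, -3) = 4

Propagation after the edit:
  link.gen: runs — stage.txt [-3]->[-9, -1, 3]; result -7.
  filter.gen: runs — link.gen -3->-7; result 8.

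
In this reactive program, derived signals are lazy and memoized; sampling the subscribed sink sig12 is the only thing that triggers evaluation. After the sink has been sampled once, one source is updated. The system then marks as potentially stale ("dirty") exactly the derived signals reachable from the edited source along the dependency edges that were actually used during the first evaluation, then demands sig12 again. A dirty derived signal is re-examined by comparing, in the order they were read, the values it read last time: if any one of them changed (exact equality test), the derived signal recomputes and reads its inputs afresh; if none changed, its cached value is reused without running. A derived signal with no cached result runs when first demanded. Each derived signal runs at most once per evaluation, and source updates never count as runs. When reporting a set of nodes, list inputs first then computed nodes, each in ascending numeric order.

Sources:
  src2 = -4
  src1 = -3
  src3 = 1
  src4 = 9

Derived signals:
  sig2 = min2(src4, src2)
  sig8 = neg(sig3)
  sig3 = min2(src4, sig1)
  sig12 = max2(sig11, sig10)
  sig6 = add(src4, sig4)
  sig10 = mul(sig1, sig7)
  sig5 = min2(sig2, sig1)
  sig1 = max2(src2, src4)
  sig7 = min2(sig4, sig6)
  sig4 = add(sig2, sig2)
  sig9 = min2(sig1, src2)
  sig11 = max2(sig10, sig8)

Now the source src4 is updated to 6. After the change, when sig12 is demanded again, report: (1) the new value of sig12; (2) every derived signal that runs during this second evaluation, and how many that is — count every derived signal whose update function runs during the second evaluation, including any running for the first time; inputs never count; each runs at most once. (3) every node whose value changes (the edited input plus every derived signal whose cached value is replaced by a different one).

First demand of the output computes:
  sig1 = max2(-4, 9) = 9
  sig2 = min2(9, -4) = -4
  sig3 = min2(9, 9) = 9
  sig4 = add(-4, -4) = -8
  sig6 = add(9, -8) = 1
  sig7 = min2(-8, 1) = -8
  sig8 = neg(9) = -9
  sig10 = mul(9, -8) = -72
  sig11 = max2(-72, -9) = -9
  sig12 = max2(-9, -72) = -9

After the edit, cleaning proceeds:
  sig1: a read changed (src4 9->6) — executes, giving 6.
  sig2: a read changed (src4 9->6) — executes, giving -4 — identical to its old value.
  sig3: a read changed (src4 9->6; sig1 9->6) — executes, giving 6.
  sig4: dirty, but its reads are unchanged (sig2 unchanged, sig2 unchanged); cached -8 stands.
  sig6: a read changed (src4 9->6) — executes, giving -2.
  sig7: a read changed (sig6 1->-2) — executes, giving -8 — identical to its old value.
  sig8: a read changed (sig3 9->6) — executes, giving -6.
  sig10: a read changed (sig1 9->6) — executes, giving -48.
  sig11: a read changed (sig10 -72->-48; sig8 -9->-6) — executes, giving -6.
  sig12: a read changed (sig11 -9->-6; sig10 -72->-48) — executes, giving -6.

Note where the cutoff bites: sig4 is checked, finds nothing changed, and keeps its cache.

Demanding sig12 again yields -6.
9 derived signals run: sig1, sig2, sig3, sig6, sig7, sig8, sig10, sig11, sig12.
The nodes whose values change: src4, sig1, sig3, sig6, sig8, sig10, sig11, sig12.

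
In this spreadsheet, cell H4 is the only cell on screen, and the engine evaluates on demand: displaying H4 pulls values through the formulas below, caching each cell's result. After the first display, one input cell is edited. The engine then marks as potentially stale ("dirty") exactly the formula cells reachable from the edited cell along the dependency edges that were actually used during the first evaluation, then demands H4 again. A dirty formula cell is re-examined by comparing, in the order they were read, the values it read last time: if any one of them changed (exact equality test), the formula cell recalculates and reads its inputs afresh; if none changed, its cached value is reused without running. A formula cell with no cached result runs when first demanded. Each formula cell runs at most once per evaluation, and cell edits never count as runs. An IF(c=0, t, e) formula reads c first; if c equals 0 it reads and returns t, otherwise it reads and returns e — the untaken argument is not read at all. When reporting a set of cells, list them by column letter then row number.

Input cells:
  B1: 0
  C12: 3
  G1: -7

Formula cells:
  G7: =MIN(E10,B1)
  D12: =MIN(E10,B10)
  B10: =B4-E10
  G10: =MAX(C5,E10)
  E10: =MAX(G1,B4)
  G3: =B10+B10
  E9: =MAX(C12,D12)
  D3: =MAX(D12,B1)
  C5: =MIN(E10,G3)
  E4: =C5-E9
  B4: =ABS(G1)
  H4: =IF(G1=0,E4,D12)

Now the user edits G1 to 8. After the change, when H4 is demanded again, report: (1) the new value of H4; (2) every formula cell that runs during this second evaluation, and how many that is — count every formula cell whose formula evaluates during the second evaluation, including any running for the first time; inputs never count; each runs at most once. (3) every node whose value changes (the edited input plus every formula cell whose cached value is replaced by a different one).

Initial pass — values computed on the first demand:
  B4 = ABS(-7) = 7
  E10 = MAX(-7, 7) = 7
  B10 = 7 - 7 = 0
  D12 = MIN(7, 0) = 0
  H4 = IF(G1=0: G1=-7 -> else branch D12) = 0

Second demand — change propagation:
  B4: re-runs because G1 -7->8; new result 8.
  E10: re-runs because G1 -7->8; B4 7->8; new result 8.
  B10: re-runs because B4 7->8; E10 7->8; new result 0 (unchanged).
  D12: re-runs because E10 7->8; new result 0 (unchanged).
  H4: re-runs because G1 -7->8; new result 0 (unchanged).

H4 now evaluates to 0.
Run set: B4, B10, D12, E10, H4 (5 run).
Changed values: B4, E10, G1.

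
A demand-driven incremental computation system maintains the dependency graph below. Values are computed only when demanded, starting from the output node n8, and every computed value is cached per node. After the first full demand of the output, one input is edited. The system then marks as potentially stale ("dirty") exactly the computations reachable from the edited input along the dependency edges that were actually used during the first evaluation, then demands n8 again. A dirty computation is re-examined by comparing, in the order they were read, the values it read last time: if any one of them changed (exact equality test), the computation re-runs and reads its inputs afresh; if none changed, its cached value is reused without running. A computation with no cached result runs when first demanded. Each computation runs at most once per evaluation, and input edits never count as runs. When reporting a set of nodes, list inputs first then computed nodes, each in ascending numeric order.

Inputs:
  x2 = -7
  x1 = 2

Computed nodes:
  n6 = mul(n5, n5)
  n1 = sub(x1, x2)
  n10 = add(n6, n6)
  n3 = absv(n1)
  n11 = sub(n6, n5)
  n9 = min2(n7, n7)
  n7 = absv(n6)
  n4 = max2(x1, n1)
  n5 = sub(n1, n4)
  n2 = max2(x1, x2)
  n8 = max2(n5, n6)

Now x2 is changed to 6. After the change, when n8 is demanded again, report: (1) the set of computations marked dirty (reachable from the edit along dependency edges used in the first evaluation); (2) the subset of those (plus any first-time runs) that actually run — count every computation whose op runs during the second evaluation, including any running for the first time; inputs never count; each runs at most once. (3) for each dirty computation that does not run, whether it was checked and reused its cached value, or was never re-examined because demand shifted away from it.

Marked dirty: n1, n4, n5, n6, n8.
Computations that run: n1, n4, n5, n6, n8 — 5 in total.
Every dirty computation ran.

First evaluation (everything demanded from the output):
  n1 = sub(2, -7) = 9
  n4 = max2(2, 9) = 9
  n5 = sub(9, 9) = 0
  n6 = mul(0, 0) = 0
  n8 = max2(0, 0) = 0

Propagation after the edit:
  n1: runs — x2 -7->6; result -4.
  n4: runs — n1 9->-4; result 2.
  n5: runs — n1 9->-4; n4 9->2; result -6.
  n6: runs — n5 0->-6; n5 0->-6; result 36.
  n8: runs — n5 0->-6; n6 0->36; result 36.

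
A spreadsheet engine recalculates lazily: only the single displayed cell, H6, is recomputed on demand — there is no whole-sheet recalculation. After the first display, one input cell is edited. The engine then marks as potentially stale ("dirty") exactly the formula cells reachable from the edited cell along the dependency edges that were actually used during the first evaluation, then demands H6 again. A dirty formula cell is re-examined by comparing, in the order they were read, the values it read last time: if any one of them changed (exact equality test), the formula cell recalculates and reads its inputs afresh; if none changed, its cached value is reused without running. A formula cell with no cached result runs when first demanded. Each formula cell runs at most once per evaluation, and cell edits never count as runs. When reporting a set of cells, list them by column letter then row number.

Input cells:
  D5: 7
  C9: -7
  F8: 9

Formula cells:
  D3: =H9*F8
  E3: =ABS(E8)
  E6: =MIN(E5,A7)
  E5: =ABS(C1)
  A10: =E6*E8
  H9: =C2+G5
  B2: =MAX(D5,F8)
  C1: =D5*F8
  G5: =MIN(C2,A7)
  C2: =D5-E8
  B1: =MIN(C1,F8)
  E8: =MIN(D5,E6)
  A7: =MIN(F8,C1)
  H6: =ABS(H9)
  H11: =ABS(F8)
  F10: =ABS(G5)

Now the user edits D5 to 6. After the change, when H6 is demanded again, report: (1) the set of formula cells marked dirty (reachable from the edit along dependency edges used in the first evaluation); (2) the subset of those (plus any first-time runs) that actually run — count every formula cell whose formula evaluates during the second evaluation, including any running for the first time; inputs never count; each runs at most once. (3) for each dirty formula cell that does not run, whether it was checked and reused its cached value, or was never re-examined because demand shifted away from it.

First evaluation (everything demanded from the output):
  C1 = 7 * 9 = 63
  A7 = MIN(9, 63) = 9
  E5 = ABS(63) = 63
  E6 = MIN(63, 9) = 9
  E8 = MIN(7, 9) = 7
  C2 = 7 - 7 = 0
  G5 = MIN(0, 9) = 0
  H9 = 0 + 0 = 0
  H6 = ABS(0) = 0

Propagation after the edit:
  C1: runs — D5 7->6; result 54.
  A7: runs — C1 63->54; result 9 (same value as before).
  E5: runs — C1 63->54; result 54.
  E6: runs — E5 63->54; result 9 (same value as before).
  E8: runs — D5 7->6; result 6.
  C2: runs — D5 7->6; E8 7->6; result 0 (same value as before).
  G5: checked — values it read are unchanged (C2 unchanged, A7 unchanged); reused cached 0 without running.
  H9: checked — values it read are unchanged (C2 unchanged, G5 unchanged); reused cached 0 without running.
  H6: checked — values it read are unchanged (H9 unchanged); reused cached 0 without running.

Key observation: the cutoff stops propagation at G5 — its inputs' values are unchanged, so it reuses its cache.

Marked dirty: A7, C1, C2, E5, E6, E8, G5, H6, H9.
Formula cells that run: A7, C1, C2, E5, E6, E8 — 6 in total.
Checked but reused from cache: G5, H6, H9.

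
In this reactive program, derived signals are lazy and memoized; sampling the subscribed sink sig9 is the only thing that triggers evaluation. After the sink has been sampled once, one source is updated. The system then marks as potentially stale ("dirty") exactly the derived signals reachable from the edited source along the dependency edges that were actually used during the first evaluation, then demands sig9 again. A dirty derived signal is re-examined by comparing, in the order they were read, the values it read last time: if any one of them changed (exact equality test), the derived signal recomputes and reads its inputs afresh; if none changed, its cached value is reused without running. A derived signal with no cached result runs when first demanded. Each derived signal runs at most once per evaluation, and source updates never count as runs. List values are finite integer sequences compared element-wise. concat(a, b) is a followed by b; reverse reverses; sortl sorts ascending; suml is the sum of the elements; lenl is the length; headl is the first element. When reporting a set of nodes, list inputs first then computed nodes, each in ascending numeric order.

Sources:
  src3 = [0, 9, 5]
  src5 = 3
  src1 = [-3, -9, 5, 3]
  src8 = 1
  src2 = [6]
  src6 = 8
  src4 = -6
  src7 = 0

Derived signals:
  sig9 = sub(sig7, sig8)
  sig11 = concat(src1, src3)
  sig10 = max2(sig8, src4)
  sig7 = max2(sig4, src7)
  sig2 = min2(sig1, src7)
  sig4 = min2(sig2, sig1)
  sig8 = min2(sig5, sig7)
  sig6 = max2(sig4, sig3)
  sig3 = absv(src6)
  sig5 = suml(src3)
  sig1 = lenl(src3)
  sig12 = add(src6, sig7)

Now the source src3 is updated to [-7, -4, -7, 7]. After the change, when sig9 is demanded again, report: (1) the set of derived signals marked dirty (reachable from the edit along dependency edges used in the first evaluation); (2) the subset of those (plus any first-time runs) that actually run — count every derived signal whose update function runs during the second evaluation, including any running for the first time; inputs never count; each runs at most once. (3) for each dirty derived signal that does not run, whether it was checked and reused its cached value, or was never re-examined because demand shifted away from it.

First demand of the output computes:
  sig1 = lenl([0, 9, 5]) = 3
  sig2 = min2(3, 0) = 0
  sig4 = min2(0, 3) = 0
  sig5 = suml([0, 9, 5]) = 14
  sig7 = max2(0, 0) = 0
  sig8 = min2(14, 0) = 0
  sig9 = sub(0, 0) = 0

After the edit, cleaning proceeds:
  sig1: a read changed (src3 [0, 9, 5]->[-7, -4, -7, 7]) — executes, giving 4.
  sig2: a read changed (sig1 3->4) — executes, giving 0 — identical to its old value.
  sig4: a read changed (sig1 3->4) — executes, giving 0 — identical to its old value.
  sig5: a read changed (src3 [0, 9, 5]->[-7, -4, -7, 7]) — executes, giving -11.
  sig7: dirty, but its reads are unchanged (sig4 unchanged, src7 unchanged); cached 0 stands.
  sig8: a read changed (sig5 14->-11) — executes, giving -11.
  sig9: a read changed (sig8 0->-11) — executes, giving 11.

Note where the cutoff bites: sig7 is checked, finds nothing changed, and keeps its cache.

The edit dirties: sig1, sig2, sig4, sig5, sig7, sig8, sig9.
6 derived signals run: sig1, sig2, sig4, sig5, sig8, sig9.
Cache hits after checking: sig7.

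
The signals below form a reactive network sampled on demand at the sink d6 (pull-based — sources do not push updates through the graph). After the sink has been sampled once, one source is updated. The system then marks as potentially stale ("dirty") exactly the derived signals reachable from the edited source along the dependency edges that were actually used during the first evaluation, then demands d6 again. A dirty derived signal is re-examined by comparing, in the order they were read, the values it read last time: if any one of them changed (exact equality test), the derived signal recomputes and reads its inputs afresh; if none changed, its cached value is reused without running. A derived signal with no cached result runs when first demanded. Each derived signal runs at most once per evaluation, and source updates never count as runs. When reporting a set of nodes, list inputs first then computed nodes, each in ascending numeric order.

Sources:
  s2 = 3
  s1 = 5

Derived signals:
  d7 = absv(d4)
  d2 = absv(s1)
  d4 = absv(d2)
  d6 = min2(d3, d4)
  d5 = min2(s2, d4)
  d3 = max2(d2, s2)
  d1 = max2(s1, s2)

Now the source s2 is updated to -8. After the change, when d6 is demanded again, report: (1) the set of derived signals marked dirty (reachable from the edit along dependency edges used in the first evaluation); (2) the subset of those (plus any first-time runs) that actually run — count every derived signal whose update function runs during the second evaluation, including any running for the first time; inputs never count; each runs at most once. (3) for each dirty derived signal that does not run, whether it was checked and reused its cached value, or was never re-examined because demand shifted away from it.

Dirty set: d3, d6.
Run set: d3 (1 run).
Re-examined without running (cache reused): d6.
The important point: d3 recomputes to an identical value, and the output ends up unchanged.

Initial pass — values computed on the first demand:
  d2 = absv(5) = 5
  d3 = max2(5, 3) = 5
  d4 = absv(5) = 5
  d6 = min2(5, 5) = 5

Second demand — change propagation:
  d3: re-runs because s2 3->-8; new result 5 (unchanged).
  d6: re-examined; everything it read last time is the same (d3 unchanged, d4 unchanged) — cache 5 kept, no run.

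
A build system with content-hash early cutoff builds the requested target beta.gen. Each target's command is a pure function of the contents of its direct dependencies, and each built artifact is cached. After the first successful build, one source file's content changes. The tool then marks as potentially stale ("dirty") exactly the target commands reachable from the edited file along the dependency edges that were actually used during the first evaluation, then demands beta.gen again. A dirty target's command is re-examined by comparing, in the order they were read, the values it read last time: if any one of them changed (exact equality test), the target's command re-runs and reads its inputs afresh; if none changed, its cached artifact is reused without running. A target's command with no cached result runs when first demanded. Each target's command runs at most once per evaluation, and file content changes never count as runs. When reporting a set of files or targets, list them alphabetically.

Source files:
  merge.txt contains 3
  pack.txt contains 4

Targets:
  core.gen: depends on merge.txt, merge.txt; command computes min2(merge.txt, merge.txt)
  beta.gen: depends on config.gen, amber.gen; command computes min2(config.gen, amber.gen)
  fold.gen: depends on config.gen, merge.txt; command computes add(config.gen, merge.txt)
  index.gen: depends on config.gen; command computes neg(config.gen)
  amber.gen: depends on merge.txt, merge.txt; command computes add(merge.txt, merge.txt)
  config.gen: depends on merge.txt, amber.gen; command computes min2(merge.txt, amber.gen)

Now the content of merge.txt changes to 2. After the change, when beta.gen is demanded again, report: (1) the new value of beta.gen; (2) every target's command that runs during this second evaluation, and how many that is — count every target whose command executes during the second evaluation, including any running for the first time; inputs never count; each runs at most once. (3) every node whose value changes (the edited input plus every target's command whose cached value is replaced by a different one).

First evaluation (everything demanded from the output):
  amber.gen = add(3, 3) = 6
  config.gen = min2(3, 6) = 3
  beta.gen = min2(3, 6) = 3

Propagation after the edit:
  amber.gen: runs — merge.txt 3->2; merge.txt 3->2; result 4.
  config.gen: runs — merge.txt 3->2; amber.gen 6->4; result 2.
  beta.gen: runs — config.gen 3->2; amber.gen 6->4; result 2.

New value of beta.gen: 2.
Target commands that run: amber.gen, beta.gen, config.gen — 3 in total.
Values that change: amber.gen, beta.gen, config.gen, merge.txt.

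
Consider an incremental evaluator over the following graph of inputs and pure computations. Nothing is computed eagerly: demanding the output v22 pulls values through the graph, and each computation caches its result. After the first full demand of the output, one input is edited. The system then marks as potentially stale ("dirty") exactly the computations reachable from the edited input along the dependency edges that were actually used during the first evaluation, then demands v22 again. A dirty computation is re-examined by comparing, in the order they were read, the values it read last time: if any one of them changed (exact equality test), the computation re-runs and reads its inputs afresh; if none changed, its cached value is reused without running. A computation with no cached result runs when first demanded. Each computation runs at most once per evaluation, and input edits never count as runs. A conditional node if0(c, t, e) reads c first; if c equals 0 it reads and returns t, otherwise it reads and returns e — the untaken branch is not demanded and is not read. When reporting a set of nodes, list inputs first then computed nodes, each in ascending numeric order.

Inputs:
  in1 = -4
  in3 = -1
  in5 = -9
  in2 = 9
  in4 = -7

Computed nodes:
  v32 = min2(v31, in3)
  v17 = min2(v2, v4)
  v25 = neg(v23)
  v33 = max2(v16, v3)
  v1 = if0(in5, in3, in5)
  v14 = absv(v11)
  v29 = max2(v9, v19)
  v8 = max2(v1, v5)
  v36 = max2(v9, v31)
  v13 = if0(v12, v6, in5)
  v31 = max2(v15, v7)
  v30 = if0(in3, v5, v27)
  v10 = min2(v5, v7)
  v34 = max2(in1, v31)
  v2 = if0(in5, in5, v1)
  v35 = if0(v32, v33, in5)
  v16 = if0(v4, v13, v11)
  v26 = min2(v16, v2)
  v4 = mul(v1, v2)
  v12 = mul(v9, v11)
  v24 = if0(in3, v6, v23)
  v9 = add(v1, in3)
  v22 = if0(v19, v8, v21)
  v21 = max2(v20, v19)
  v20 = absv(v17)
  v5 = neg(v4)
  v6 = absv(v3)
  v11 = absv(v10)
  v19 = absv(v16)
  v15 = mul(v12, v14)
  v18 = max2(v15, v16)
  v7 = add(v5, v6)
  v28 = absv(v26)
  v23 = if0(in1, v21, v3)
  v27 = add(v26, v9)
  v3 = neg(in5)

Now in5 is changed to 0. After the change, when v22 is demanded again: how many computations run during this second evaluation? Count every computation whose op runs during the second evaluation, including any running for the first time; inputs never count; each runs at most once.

Initial pass — values computed on the first demand:
  v1 = if0(in5=-9 -> else branch in5) = -9
  v2 = if0(in5=-9 -> else branch v1) = -9
  v3 = neg(-9) = 9
  v4 = mul(-9, -9) = 81
  v5 = neg(81) = -81
  v6 = absv(9) = 9
  v7 = add(-81, 9) = -72
  v10 = min2(-81, -72) = -81
  v11 = absv(-81) = 81
  v16 = if0(v4=81 -> else branch v11) = 81
  v17 = min2(-9, 81) = -9
  v19 = absv(81) = 81
  v20 = absv(-9) = 9
  v21 = max2(9, 81) = 81
  v22 = if0(v19=81 -> else branch v21) = 81

Second demand — change propagation:
  v1: re-runs because in5 -9->0; in5 -9->0; new result -1.
  v2: re-runs because in5 -9->0; v1 -9->-1; new result 0.
  v3: re-runs because in5 -9->0; new result 0.
  v4: re-runs because v1 -9->-1; v2 -9->0; new result 0.
  v5: re-runs because v4 81->0; new result 0.
  v6: re-runs because v3 9->0; new result 0.
  v7: re-runs because v5 -81->0; v6 9->0; new result 0.
  v8: newly demanded (no cache) — executes and yields 0.
  v9: newly demanded (no cache) — executes and yields -2.
  v10: re-runs because v5 -81->0; v7 -72->0; new result 0.
  v11: re-runs because v10 -81->0; new result 0.
  v12: newly demanded (no cache) — executes and yields 0.
  v13: newly demanded (no cache) — executes and yields 0.
  v16: re-runs because v4 81->0; v11 81->0; new result 0.
  v17: dirty yet unreached — the second evaluation never asks for it.
  v19: re-runs because v16 81->0; new result 0.
  v20: dirty yet unreached — the second evaluation never asks for it.
  v21: dirty yet unreached — the second evaluation never asks for it.
  v22: re-runs because v19 81->0; new result 0.

The important point: the flipped condition redirects demand; v17, v20, v21 are left stale, never re-checked.

Run set: v1, v2, v3, v4, v5, v6, v7, v8, v9, v10, v11, v12, v13, v16, v19, v22 (16 run).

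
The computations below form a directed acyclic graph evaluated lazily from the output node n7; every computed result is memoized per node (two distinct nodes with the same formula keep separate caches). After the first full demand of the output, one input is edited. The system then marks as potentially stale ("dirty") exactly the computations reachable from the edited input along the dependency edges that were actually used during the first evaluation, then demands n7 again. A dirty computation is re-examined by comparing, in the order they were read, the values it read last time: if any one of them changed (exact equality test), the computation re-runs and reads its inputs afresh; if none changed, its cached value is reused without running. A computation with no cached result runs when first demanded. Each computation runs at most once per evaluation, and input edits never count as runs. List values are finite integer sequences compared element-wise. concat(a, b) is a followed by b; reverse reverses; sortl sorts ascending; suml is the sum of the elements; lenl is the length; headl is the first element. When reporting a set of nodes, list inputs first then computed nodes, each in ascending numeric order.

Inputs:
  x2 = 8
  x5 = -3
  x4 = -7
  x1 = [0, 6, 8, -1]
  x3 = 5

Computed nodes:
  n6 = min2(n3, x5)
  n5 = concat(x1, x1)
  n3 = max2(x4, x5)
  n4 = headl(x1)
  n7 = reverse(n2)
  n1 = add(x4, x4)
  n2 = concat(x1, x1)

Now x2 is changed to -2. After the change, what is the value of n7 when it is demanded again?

Demanding n7 again yields [-1, 8, 6, 0, -1, 8, 6, 0].
Note the shortcut — nothing in the graph depends on x2 at all, so no recomputation happens.

First demand of the output computes:
  n2 = concat([0, 6, 8, -1], [0, 6, 8, -1]) = [0, 6, 8, -1, 0, 6, 8, -1]
  n7 = reverse([0, 6, 8, -1, 0, 6, 8, -1]) = [-1, 8, 6, 0, -1, 8, 6, 0]

After the edit, cleaning proceeds:
  no node depends on x2 at all; the second demand re-runs nothing.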